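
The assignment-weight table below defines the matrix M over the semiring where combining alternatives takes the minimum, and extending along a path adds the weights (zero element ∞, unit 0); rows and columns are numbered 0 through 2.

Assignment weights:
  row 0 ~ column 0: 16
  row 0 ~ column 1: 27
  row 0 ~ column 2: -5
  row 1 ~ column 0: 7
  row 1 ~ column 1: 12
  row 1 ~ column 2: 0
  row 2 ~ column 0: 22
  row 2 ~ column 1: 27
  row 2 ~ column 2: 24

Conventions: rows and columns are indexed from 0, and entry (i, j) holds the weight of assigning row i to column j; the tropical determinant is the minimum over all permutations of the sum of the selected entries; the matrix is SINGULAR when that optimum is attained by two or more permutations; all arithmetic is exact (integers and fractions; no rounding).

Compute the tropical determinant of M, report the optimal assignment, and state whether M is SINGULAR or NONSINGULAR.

σ = (0, 1, 2): 16 + 12 + 24 = 52
σ = (0, 2, 1): 16 + 0 + 27 = 43
σ = (1, 0, 2): 27 + 7 + 24 = 58
σ = (1, 2, 0): 27 + 0 + 22 = 49
σ = (2, 0, 1): (-5) + 7 + 27 = 29
σ = (2, 1, 0): (-5) + 12 + 22 = 29
Optimal value attained by: σ = (2, 0, 1).
Answer: det⊕(M) = 29; verdict: SINGULAR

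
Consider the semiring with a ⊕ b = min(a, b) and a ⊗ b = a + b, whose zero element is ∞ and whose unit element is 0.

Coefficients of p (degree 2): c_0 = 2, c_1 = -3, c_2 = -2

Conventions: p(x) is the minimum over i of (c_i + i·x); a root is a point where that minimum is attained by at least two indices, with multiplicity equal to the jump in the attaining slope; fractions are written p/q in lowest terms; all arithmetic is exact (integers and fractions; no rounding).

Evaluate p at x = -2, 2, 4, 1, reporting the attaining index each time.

p(-2) = min(2+0·(-2)=2, -3+1·(-2)=-5, -2+2·(-2)=-6) = -6 (attained by i=2)
p(2) = min(2+0·2=2, -3+1·2=-1, -2+2·2=2) = -1 (attained by i=1)
p(4) = min(2+0·4=2, -3+1·4=1, -2+2·4=6) = 1 (attained by i=1)
p(1) = min(2+0·1=2, -3+1·1=-2, -2+2·1=0) = -2 (attained by i=1)
Answer: p(-2) = -6; p(2) = -1; p(4) = 1; p(1) = -2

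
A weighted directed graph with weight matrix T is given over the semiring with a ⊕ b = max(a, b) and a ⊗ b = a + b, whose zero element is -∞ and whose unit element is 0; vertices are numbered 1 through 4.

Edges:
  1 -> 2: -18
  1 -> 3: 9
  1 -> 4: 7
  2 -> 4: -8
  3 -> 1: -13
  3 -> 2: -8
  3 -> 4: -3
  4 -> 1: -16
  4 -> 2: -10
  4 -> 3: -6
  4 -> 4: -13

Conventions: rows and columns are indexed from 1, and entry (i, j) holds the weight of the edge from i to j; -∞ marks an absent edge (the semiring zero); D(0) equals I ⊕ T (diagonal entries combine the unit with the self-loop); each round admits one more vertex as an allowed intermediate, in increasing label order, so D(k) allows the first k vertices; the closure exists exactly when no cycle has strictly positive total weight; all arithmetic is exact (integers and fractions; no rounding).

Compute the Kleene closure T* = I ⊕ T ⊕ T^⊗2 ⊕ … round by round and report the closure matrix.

D(0):
  [0, -18, 9, 7]
  [-∞, 0, -∞, -8]
  [-13, -8, 0, -3]
  [-16, -10, -6, 0]
D(1):
  [0, -18, 9, 7]
  [-∞, 0, -∞, -8]
  [-13, -8, 0, -3]
  [-16, -10, -6, 0]
D(2):
  [0, -18, 9, 7]
  [-∞, 0, -∞, -8]
  [-13, -8, 0, -3]
  [-16, -10, -6, 0]
D(3):
  [0, 1, 9, 7]
  [-∞, 0, -∞, -8]
  [-13, -8, 0, -3]
  [-16, -10, -6, 0]
D(4):
  [0, 1, 9, 7]
  [-24, 0, -14, -8]
  [-13, -8, 0, -3]
  [-16, -10, -6, 0]
Answer: T* = [[0, 1, 9, 7], [-24, 0, -14, -8], [-13, -8, 0, -3], [-16, -10, -6, 0]]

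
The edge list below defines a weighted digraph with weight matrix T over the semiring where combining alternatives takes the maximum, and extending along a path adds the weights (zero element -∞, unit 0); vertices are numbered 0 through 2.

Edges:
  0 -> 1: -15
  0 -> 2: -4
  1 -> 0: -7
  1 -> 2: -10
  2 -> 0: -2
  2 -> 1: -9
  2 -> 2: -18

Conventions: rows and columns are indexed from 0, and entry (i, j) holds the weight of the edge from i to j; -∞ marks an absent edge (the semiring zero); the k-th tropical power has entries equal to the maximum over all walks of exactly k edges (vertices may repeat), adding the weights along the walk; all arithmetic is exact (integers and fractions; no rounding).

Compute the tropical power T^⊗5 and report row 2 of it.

T^⊗2:
  [-6, -13, -22]
  [-12, -19, -11]
  [-16, -17, -6]
T^⊗3:
  [-20, -21, -10]
  [-13, -20, -16]
  [-8, -15, -20]
T^⊗4:
  [-12, -19, -24]
  [-18, -25, -17]
  [-22, -23, -12]
T^⊗5:
  [-26, -27, -16]
  [-19, -26, -22]
  [-14, -21, -26]
Answer: row 2 of T^⊗5 = [-14, -21, -26]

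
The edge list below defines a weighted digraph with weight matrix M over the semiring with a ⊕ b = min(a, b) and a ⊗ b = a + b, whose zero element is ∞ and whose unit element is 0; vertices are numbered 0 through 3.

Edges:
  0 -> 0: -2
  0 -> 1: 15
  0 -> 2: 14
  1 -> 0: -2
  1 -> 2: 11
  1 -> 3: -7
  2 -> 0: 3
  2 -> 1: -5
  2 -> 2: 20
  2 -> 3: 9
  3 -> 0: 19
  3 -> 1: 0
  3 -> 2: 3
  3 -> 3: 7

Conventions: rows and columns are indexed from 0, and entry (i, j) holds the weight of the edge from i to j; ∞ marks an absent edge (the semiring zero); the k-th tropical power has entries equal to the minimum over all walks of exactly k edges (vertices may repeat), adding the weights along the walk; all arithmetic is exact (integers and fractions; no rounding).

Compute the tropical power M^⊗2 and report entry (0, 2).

M^⊗2:
  [-4, 9, 12, 8]
  [-4, -7, -4, 0]
  [-7, 9, 6, -12]
  [-2, -2, 10, -7]
Key observation: the optimum is the walk 0->0->2, with weight (-2) + 14 = 12.
Optimal value attained by: walk 0->0->2.
Answer: (M^⊗2)[0][2] = 12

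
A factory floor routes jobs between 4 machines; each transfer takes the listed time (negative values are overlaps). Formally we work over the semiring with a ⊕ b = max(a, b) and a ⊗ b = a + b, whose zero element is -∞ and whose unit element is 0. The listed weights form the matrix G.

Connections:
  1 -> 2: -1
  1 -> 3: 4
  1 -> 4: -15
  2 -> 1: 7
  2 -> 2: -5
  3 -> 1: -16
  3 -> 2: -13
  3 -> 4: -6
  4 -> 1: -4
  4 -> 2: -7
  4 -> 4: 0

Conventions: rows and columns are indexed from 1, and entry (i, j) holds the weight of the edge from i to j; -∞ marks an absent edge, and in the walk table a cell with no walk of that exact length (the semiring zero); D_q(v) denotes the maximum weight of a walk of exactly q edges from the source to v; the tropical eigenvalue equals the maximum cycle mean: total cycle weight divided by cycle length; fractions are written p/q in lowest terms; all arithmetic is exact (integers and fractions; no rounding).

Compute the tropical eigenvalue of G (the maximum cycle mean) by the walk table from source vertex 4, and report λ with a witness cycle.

q=0: [-∞, -∞, -∞, 0]
q=1: [-4, -7, -∞, 0]
q=2: [0, -5, 0, 0]
q=3: [2, -1, 4, 0]
q=4: [6, 1, 6, 0]
Optimal cycle mean attained by: cycle 1->2->1, total (-1) + 7, length 2.
Answer: λ = 3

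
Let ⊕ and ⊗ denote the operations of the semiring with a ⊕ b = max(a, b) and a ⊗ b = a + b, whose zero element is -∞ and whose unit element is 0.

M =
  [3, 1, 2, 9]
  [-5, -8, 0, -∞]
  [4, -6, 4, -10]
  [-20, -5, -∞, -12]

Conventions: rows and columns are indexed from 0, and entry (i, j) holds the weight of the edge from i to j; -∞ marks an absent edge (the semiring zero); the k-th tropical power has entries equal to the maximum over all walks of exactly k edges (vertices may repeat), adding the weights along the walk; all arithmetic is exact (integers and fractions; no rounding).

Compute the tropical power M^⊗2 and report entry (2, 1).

M^⊗2:
  [6, 4, 6, 12]
  [4, -4, 4, 4]
  [8, 5, 8, 13]
  [-10, -13, -5, -11]
Key observation: the optimum is the walk 2->0->1, with weight 4 + 1 = 5.
Optimal value attained by: walk 2->0->1.
Answer: (M^⊗2)[2][1] = 5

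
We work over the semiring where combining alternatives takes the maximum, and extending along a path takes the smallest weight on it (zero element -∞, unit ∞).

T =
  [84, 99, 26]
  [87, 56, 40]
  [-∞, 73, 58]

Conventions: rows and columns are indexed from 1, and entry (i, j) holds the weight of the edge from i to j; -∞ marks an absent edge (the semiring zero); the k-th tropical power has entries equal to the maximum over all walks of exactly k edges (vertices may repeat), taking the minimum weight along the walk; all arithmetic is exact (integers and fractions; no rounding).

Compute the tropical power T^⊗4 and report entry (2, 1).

T^⊗2:
  [87, 84, 40]
  [84, 87, 40]
  [73, 58, 58]
T^⊗3:
  [84, 87, 40]
  [87, 84, 40]
  [73, 73, 58]
T^⊗4:
  [87, 84, 40]
  [84, 87, 40]
  [73, 73, 58]
Key observation: the optimum is the walk 2->1->1->2->1, with weight 87 min 84 min 99 min 87 = 84.
Optimal value attained by: walk 2->1->1->2->1.
Answer: (T^⊗4)[2][1] = 84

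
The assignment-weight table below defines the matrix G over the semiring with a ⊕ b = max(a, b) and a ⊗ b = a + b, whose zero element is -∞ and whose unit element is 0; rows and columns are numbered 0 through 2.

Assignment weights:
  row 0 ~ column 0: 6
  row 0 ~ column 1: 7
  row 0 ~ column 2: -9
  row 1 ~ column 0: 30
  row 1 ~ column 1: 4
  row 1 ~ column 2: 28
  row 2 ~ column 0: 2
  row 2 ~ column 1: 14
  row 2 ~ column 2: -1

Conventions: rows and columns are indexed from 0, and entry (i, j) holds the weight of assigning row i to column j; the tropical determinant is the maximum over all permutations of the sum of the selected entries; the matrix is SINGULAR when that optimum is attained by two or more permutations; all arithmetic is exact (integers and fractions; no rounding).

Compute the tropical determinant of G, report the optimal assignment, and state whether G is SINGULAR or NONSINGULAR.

σ = (0, 1, 2): 6 + 4 + (-1) = 9
σ = (0, 2, 1): 6 + 28 + 14 = 48
σ = (1, 0, 2): 7 + 30 + (-1) = 36
σ = (1, 2, 0): 7 + 28 + 2 = 37
σ = (2, 0, 1): (-9) + 30 + 14 = 35
σ = (2, 1, 0): (-9) + 4 + 2 = -3
Optimal value attained by: σ = (0, 2, 1).
Answer: det⊕(G) = 48; verdict: NONSINGULAR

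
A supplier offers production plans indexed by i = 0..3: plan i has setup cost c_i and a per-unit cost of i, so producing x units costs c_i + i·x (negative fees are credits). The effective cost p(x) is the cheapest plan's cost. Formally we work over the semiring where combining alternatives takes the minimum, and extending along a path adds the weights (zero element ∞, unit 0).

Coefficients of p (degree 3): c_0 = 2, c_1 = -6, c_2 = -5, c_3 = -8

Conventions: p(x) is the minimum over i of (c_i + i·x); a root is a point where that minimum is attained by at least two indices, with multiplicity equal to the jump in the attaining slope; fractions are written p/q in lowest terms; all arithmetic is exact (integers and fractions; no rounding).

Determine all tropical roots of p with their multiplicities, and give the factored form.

hull edge (i=0, c=2) to (i=1, c=-6): slope -8, span 1
hull edge (i=1, c=-6) to (i=3, c=-8): slope -1, span 2
Factored form: p(x) = -8 ⊗ (x ⊕ 1) ⊗ (x ⊕ 1) ⊗ (x ⊕ 8)
Answer: roots = 1 (mult 2), 8 (mult 1)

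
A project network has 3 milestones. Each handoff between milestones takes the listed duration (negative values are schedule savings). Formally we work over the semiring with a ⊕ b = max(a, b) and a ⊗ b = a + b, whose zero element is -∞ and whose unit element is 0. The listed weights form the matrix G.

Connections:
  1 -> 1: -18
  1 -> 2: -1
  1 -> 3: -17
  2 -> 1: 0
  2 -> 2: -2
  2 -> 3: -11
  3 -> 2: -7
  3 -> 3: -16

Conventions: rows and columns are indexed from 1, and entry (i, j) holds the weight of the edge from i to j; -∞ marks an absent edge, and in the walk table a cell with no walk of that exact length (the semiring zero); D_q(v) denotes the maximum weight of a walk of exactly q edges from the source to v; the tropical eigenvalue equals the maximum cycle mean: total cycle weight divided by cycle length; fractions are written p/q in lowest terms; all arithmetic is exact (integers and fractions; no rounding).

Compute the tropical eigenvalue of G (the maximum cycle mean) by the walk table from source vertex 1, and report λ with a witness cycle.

q=0: [0, -∞, -∞]
q=1: [-18, -1, -17]
q=2: [-1, -3, -12]
q=3: [-3, -2, -14]
Optimal cycle mean attained by: cycle 1->2->1, total (-1) + 0, length 2.
Answer: λ = -1/2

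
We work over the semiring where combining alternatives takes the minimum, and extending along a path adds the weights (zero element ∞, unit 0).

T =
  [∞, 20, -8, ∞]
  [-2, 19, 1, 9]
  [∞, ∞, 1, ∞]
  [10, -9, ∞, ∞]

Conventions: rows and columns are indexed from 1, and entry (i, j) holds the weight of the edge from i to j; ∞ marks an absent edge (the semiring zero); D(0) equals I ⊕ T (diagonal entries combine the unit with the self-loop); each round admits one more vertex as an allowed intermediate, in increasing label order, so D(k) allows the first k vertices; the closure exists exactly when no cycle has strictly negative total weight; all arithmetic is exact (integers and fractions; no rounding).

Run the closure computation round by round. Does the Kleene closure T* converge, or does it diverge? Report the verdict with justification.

D(0):
  [0, 20, -8, ∞]
  [-2, 0, 1, 9]
  [∞, ∞, 0, ∞]
  [10, -9, ∞, 0]
D(1):
  [0, 20, -8, ∞]
  [-2, 0, -10, 9]
  [∞, ∞, 0, ∞]
  [10, -9, 2, 0]
D(2):
  [0, 20, -8, 29]
  [-2, 0, -10, 9]
  [∞, ∞, 0, ∞]
  [-11, -9, -19, 0]
D(3):
  [0, 20, -8, 29]
  [-2, 0, -10, 9]
  [∞, ∞, 0, ∞]
  [-11, -9, -19, 0]
D(4):
  [0, 20, -8, 29]
  [-2, 0, -10, 9]
  [∞, ∞, 0, ∞]
  [-11, -9, -19, 0]
Key observation: every diagonal entry stays at the unit through all rounds, so no improving cycle exists.
Answer: CONVERGES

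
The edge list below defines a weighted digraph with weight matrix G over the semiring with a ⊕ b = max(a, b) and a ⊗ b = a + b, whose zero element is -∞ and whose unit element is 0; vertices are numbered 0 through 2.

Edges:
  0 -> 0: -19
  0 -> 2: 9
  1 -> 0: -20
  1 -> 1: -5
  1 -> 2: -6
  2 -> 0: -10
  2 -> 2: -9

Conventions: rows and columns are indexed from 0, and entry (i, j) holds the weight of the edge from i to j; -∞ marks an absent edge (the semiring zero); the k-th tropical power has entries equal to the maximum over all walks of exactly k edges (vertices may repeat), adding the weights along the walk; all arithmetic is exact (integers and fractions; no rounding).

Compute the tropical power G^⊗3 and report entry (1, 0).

G^⊗2:
  [-1, -∞, 0]
  [-16, -10, -11]
  [-19, -∞, -1]
G^⊗3:
  [-10, -∞, 8]
  [-21, -15, -7]
  [-11, -∞, -10]
Key observation: the optimum is the walk 1->0->2->0, with weight (-20) + 9 + (-10) = -21.
Optimal value attained by: walk 1->0->2->0.
Answer: (G^⊗3)[1][0] = -21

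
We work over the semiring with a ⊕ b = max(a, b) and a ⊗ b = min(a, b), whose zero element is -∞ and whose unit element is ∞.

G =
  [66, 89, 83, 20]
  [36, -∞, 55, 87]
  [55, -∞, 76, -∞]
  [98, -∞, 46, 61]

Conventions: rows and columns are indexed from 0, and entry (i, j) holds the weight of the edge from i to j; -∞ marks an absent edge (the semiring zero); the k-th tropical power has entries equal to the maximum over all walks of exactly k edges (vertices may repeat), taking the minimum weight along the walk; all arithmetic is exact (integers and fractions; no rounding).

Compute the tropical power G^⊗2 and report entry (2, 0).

G^⊗2:
  [66, 66, 76, 87]
  [87, 36, 55, 61]
  [55, 55, 76, 20]
  [66, 89, 83, 61]
Key observation: the optimum is the walk 2->0->0, with weight 55 min 66 = 55.
Optimal value attained by: walk 2->0->0.
Answer: (G^⊗2)[2][0] = 55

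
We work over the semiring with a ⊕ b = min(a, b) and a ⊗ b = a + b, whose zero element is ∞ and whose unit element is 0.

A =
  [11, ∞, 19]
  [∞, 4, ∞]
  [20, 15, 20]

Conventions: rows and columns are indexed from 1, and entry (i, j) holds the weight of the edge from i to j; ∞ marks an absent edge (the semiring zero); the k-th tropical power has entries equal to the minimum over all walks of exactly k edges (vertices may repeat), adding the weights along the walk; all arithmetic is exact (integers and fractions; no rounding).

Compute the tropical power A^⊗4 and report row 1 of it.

A^⊗2:
  [22, 34, 30]
  [∞, 8, ∞]
  [31, 19, 39]
A^⊗3:
  [33, 38, 41]
  [∞, 12, ∞]
  [42, 23, 50]
A^⊗4:
  [44, 42, 52]
  [∞, 16, ∞]
  [53, 27, 61]
Answer: row 1 of A^⊗4 = [44, 42, 52]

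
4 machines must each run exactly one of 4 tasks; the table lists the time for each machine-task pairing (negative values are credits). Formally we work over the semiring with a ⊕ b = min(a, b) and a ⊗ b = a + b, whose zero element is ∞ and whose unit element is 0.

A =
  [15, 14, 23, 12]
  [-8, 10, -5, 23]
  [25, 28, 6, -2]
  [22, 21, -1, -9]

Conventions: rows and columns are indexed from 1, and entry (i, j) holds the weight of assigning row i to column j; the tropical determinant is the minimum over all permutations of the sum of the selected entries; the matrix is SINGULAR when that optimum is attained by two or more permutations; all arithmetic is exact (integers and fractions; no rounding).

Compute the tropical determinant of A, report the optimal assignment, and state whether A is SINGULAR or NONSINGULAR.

σ = (1, 2, 3, 4): 15 + 10 + 6 + (-9) = 22
σ = (1, 2, 4, 3): 15 + 10 + (-2) + (-1) = 22
σ = (1, 3, 2, 4): 15 + (-5) + 28 + (-9) = 29
σ = (1, 3, 4, 2): 15 + (-5) + (-2) + 21 = 29
σ = (1, 4, 2, 3): 15 + 23 + 28 + (-1) = 65
σ = (1, 4, 3, 2): 15 + 23 + 6 + 21 = 65
σ = (2, 1, 3, 4): 14 + (-8) + 6 + (-9) = 3
σ = (2, 1, 4, 3): 14 + (-8) + (-2) + (-1) = 3
σ = (2, 3, 1, 4): 14 + (-5) + 25 + (-9) = 25
σ = (2, 3, 4, 1): 14 + (-5) + (-2) + 22 = 29
σ = (2, 4, 1, 3): 14 + 23 + 25 + (-1) = 61
σ = (2, 4, 3, 1): 14 + 23 + 6 + 22 = 65
σ = (3, 1, 2, 4): 23 + (-8) + 28 + (-9) = 34
σ = (3, 1, 4, 2): 23 + (-8) + (-2) + 21 = 34
σ = (3, 2, 1, 4): 23 + 10 + 25 + (-9) = 49
σ = (3, 2, 4, 1): 23 + 10 + (-2) + 22 = 53
σ = (3, 4, 1, 2): 23 + 23 + 25 + 21 = 92
σ = (3, 4, 2, 1): 23 + 23 + 28 + 22 = 96
σ = (4, 1, 2, 3): 12 + (-8) + 28 + (-1) = 31
σ = (4, 1, 3, 2): 12 + (-8) + 6 + 21 = 31
σ = (4, 2, 1, 3): 12 + 10 + 25 + (-1) = 46
σ = (4, 2, 3, 1): 12 + 10 + 6 + 22 = 50
σ = (4, 3, 1, 2): 12 + (-5) + 25 + 21 = 53
σ = (4, 3, 2, 1): 12 + (-5) + 28 + 22 = 57
Optimal value attained by: σ = (2, 1, 3, 4).
Answer: det⊕(A) = 3; verdict: SINGULAR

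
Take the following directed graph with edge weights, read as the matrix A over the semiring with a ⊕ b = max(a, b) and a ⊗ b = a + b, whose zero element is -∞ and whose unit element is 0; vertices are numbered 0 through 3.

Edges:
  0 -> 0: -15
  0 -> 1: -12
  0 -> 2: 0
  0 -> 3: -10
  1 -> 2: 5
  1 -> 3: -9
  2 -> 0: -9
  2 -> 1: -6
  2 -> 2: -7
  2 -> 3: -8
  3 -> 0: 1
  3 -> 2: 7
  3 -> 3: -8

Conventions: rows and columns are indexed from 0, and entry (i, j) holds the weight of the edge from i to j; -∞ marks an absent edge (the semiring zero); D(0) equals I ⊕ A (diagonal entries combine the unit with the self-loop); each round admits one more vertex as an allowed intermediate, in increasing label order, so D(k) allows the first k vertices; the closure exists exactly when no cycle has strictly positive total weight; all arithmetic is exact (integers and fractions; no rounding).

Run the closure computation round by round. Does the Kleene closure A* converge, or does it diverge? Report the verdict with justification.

D(0):
  [0, -12, 0, -10]
  [-∞, 0, 5, -9]
  [-9, -6, 0, -8]
  [1, -∞, 7, 0]
D(1):
  [0, -12, 0, -10]
  [-∞, 0, 5, -9]
  [-9, -6, 0, -8]
  [1, -11, 7, 0]
D(2):
  [0, -12, 0, -10]
  [-∞, 0, 5, -9]
  [-9, -6, 0, -8]
  [1, -11, 7, 0]
D(3):
  [0, -6, 0, -8]
  [-4, 0, 5, -3]
  [-9, -6, 0, -8]
  [1, 1, 7, 0]
D(4):
  [0, -6, 0, -8]
  [-2, 0, 5, -3]
  [-7, -6, 0, -8]
  [1, 1, 7, 0]
Key observation: every diagonal entry stays at the unit through all rounds, so no improving cycle exists.
Answer: CONVERGES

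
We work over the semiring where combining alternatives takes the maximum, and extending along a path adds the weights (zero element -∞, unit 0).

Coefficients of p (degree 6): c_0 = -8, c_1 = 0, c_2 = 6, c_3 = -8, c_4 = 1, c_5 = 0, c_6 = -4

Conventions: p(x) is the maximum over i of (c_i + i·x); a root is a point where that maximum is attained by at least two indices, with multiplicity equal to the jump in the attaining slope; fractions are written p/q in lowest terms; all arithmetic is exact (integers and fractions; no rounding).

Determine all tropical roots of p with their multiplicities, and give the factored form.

hull edge (i=0, c=-8) to (i=1, c=0): slope 8, span 1
hull edge (i=1, c=0) to (i=2, c=6): slope 6, span 1
hull edge (i=2, c=6) to (i=5, c=0): slope -2, span 3
hull edge (i=5, c=0) to (i=6, c=-4): slope -4, span 1
Factored form: p(x) = -4 ⊗ (x ⊕ (-8)) ⊗ (x ⊕ (-6)) ⊗ (x ⊕ 2) ⊗ (x ⊕ 2) ⊗ (x ⊕ 2) ⊗ (x ⊕ 4)
Answer: roots = -8 (mult 1), -6 (mult 1), 2 (mult 3), 4 (mult 1)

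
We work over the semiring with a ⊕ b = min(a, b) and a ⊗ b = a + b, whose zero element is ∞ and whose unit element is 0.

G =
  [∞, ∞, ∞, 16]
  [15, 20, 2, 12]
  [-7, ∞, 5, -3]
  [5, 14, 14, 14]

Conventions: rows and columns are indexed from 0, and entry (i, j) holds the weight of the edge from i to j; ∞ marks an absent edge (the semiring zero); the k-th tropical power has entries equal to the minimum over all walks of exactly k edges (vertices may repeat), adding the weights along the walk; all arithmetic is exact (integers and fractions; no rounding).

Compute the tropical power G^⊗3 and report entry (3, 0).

G^⊗2:
  [21, 30, 30, 30]
  [-5, 26, 7, -1]
  [-2, 11, 10, 2]
  [7, 28, 16, 11]
G^⊗3:
  [23, 44, 32, 27]
  [0, 13, 12, 4]
  [3, 16, 13, 7]
  [9, 25, 21, 13]
Key observation: the optimum is the walk 3->1->2->0, with weight 14 + 2 + (-7) = 9.
Optimal value attained by: walk 3->1->2->0.
Answer: (G^⊗3)[3][0] = 9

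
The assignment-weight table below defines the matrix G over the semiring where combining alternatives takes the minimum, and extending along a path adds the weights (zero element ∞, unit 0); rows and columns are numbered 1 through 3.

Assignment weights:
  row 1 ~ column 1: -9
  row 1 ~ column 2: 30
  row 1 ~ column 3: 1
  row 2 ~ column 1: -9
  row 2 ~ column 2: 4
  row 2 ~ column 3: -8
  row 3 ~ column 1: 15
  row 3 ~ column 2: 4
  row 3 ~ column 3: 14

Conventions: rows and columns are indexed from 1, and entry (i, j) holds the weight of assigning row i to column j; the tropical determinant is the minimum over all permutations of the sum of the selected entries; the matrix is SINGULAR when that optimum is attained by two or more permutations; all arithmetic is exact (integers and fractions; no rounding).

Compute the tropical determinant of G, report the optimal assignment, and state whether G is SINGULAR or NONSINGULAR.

σ = (1, 2, 3): (-9) + 4 + 14 = 9
σ = (1, 3, 2): (-9) + (-8) + 4 = -13
σ = (2, 1, 3): 30 + (-9) + 14 = 35
σ = (2, 3, 1): 30 + (-8) + 15 = 37
σ = (3, 1, 2): 1 + (-9) + 4 = -4
σ = (3, 2, 1): 1 + 4 + 15 = 20
Optimal value attained by: σ = (1, 3, 2).
Answer: det⊕(G) = -13; verdict: NONSINGULAR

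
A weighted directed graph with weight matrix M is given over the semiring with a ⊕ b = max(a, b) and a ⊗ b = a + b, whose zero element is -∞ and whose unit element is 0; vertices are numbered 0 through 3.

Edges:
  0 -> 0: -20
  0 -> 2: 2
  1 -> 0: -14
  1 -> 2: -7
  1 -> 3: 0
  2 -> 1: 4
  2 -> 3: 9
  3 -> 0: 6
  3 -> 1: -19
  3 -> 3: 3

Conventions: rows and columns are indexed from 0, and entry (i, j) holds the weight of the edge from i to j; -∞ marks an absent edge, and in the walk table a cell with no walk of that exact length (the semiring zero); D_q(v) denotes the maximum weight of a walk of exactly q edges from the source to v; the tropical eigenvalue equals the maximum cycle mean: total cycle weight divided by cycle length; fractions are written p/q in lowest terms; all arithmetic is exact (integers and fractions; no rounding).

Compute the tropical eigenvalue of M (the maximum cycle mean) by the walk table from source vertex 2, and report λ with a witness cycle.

q=0: [-∞, -∞, 0, -∞]
q=1: [-∞, 4, -∞, 9]
q=2: [15, -10, -3, 12]
q=3: [18, 1, 17, 15]
q=4: [21, 21, 20, 26]
Optimal cycle mean attained by: cycle 0->2->3->0, total 2 + 9 + 6, length 3.
Answer: λ = 17/3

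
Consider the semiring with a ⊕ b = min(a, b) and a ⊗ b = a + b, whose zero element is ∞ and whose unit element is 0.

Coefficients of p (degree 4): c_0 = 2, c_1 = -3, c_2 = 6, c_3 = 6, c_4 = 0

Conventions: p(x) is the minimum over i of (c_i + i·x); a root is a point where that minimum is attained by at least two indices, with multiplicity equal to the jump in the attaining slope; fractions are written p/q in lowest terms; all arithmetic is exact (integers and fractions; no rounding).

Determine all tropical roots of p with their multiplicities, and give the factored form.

hull edge (i=0, c=2) to (i=1, c=-3): slope -5, span 1
hull edge (i=1, c=-3) to (i=4, c=0): slope 1, span 3
Factored form: p(x) = 0 ⊗ (x ⊕ (-1)) ⊗ (x ⊕ (-1)) ⊗ (x ⊕ (-1)) ⊗ (x ⊕ 5)
Answer: roots = -1 (mult 3), 5 (mult 1)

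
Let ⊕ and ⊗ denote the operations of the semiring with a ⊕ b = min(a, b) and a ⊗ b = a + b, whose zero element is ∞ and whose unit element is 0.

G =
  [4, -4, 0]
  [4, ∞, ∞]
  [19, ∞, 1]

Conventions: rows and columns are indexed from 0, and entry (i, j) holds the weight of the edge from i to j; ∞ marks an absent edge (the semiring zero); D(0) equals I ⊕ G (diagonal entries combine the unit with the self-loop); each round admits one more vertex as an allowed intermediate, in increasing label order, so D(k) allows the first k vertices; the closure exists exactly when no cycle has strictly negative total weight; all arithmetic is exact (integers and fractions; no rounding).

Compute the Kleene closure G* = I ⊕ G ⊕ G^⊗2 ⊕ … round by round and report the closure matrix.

D(0):
  [0, -4, 0]
  [4, 0, ∞]
  [19, ∞, 0]
D(1):
  [0, -4, 0]
  [4, 0, 4]
  [19, 15, 0]
D(2):
  [0, -4, 0]
  [4, 0, 4]
  [19, 15, 0]
D(3):
  [0, -4, 0]
  [4, 0, 4]
  [19, 15, 0]
Answer: G* = [[0, -4, 0], [4, 0, 4], [19, 15, 0]]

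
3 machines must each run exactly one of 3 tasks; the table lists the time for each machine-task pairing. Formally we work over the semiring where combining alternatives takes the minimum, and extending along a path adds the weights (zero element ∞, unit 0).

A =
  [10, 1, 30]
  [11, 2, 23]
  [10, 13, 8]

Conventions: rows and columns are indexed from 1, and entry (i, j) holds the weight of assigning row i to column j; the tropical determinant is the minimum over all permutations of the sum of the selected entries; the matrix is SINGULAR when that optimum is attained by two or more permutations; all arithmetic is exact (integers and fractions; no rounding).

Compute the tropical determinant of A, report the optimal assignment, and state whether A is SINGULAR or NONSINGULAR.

σ = (1, 2, 3): 10 + 2 + 8 = 20
σ = (1, 3, 2): 10 + 23 + 13 = 46
σ = (2, 1, 3): 1 + 11 + 8 = 20
σ = (2, 3, 1): 1 + 23 + 10 = 34
σ = (3, 1, 2): 30 + 11 + 13 = 54
σ = (3, 2, 1): 30 + 2 + 10 = 42
Optimal value attained by: σ = (1, 2, 3).
Answer: det⊕(A) = 20; verdict: SINGULAR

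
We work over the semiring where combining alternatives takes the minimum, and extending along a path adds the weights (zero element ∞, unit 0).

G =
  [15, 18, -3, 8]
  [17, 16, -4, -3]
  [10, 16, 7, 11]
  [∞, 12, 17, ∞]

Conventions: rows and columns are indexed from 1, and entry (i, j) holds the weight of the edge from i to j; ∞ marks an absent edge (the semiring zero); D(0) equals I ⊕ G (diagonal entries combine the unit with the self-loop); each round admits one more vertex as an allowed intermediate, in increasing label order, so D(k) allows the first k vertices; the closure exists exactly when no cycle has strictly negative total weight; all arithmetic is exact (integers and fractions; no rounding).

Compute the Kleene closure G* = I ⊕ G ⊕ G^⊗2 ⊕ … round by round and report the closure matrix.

D(0):
  [0, 18, -3, 8]
  [17, 0, -4, -3]
  [10, 16, 0, 11]
  [∞, 12, 17, 0]
D(1):
  [0, 18, -3, 8]
  [17, 0, -4, -3]
  [10, 16, 0, 11]
  [∞, 12, 17, 0]
D(2):
  [0, 18, -3, 8]
  [17, 0, -4, -3]
  [10, 16, 0, 11]
  [29, 12, 8, 0]
D(3):
  [0, 13, -3, 8]
  [6, 0, -4, -3]
  [10, 16, 0, 11]
  [18, 12, 8, 0]
D(4):
  [0, 13, -3, 8]
  [6, 0, -4, -3]
  [10, 16, 0, 11]
  [18, 12, 8, 0]
Answer: G* = [[0, 13, -3, 8], [6, 0, -4, -3], [10, 16, 0, 11], [18, 12, 8, 0]]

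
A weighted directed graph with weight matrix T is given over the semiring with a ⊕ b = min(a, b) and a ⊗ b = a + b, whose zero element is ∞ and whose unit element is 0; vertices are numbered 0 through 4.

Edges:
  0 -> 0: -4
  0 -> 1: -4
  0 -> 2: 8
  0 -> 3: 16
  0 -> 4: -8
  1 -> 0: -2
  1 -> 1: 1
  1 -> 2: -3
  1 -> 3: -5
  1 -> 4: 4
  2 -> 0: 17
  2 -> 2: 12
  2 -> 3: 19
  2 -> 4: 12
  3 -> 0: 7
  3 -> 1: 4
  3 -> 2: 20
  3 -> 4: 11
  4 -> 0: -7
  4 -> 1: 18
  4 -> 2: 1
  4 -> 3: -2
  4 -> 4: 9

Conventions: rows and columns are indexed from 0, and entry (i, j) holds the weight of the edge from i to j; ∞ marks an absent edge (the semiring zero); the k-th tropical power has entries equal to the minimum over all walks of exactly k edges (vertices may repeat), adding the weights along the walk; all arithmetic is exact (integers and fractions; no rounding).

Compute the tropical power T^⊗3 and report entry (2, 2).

T^⊗2:
  [-15, -8, -7, -10, -12]
  [-6, -6, -2, -4, -10]
  [5, 13, 13, 10, 9]
  [2, 3, 1, -1, -1]
  [-11, -11, 1, 7, -15]
T^⊗3:
  [-19, -19, -11, -14, -23]
  [-17, -10, -9, -12, -14]
  [1, 1, 10, 7, -3]
  [-8, -2, 0, -3, -6]
  [-22, -15, -14, -17, -19]
Key observation: the optimum is the walk 2->0->1->2, with weight 17 + (-4) + (-3) = 10.
Optimal value attained by: walk 2->0->1->2.
Answer: (T^⊗3)[2][2] = 10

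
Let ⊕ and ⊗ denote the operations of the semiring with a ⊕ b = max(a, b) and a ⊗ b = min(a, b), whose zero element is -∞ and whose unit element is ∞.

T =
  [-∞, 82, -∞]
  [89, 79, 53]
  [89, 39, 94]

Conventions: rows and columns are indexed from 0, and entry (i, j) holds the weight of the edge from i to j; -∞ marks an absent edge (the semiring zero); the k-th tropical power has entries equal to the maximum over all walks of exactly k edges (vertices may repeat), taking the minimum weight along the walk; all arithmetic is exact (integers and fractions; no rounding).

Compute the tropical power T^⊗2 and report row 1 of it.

T^⊗2:
  [82, 79, 53]
  [79, 82, 53]
  [89, 82, 94]
Answer: row 1 of T^⊗2 = [79, 82, 53]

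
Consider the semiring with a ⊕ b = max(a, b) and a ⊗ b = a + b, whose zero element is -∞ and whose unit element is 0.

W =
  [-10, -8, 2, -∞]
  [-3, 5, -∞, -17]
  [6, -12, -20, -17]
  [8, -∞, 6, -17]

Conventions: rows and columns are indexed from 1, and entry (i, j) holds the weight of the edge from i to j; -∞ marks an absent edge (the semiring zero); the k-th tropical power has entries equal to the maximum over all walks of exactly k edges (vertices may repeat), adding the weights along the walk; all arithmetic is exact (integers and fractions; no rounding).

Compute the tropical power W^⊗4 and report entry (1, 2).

W^⊗2:
  [8, -3, -8, -15]
  [2, 10, -1, -12]
  [-4, -2, 8, -29]
  [12, 0, 10, -11]
W^⊗3:
  [-2, 2, 10, -20]
  [7, 15, 4, -7]
  [14, 3, -2, -9]
  [16, 5, 14, -7]
W^⊗4:
  [16, 7, 0, -7]
  [12, 20, 9, -2]
  [4, 8, 16, -14]
  [20, 10, 18, -3]
Key observation: the optimum is the walk 1->2->2->2->2, with weight (-8) + 5 + 5 + 5 = 7.
Optimal value attained by: walk 1->2->2->2->2.
Answer: (W^⊗4)[1][2] = 7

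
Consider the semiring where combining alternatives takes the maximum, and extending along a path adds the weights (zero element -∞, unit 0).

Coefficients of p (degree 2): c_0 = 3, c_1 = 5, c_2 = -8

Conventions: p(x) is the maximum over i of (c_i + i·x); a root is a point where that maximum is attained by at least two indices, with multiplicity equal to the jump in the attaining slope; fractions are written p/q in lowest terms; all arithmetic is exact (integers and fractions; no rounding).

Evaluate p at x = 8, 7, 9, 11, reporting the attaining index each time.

p(8) = max(3+0·8=3, 5+1·8=13, -8+2·8=8) = 13 (attained by i=1)
p(7) = max(3+0·7=3, 5+1·7=12, -8+2·7=6) = 12 (attained by i=1)
p(9) = max(3+0·9=3, 5+1·9=14, -8+2·9=10) = 14 (attained by i=1)
p(11) = max(3+0·11=3, 5+1·11=16, -8+2·11=14) = 16 (attained by i=1)
Answer: p(8) = 13; p(7) = 12; p(9) = 14; p(11) = 16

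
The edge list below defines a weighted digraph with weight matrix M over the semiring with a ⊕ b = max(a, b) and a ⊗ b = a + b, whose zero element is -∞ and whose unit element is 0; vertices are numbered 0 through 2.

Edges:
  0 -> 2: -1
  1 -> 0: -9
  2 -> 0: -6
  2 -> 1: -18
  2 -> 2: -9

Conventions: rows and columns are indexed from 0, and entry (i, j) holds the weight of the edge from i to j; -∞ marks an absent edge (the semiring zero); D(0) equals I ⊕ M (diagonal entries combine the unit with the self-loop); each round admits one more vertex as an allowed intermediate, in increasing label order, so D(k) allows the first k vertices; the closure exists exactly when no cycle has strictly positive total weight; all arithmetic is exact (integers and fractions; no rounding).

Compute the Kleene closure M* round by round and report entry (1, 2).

D(0):
  [0, -∞, -1]
  [-9, 0, -∞]
  [-6, -18, 0]
D(1):
  [0, -∞, -1]
  [-9, 0, -10]
  [-6, -18, 0]
D(2):
  [0, -∞, -1]
  [-9, 0, -10]
  [-6, -18, 0]
D(3):
  [0, -19, -1]
  [-9, 0, -10]
  [-6, -18, 0]
Answer: M*[1][2] = -10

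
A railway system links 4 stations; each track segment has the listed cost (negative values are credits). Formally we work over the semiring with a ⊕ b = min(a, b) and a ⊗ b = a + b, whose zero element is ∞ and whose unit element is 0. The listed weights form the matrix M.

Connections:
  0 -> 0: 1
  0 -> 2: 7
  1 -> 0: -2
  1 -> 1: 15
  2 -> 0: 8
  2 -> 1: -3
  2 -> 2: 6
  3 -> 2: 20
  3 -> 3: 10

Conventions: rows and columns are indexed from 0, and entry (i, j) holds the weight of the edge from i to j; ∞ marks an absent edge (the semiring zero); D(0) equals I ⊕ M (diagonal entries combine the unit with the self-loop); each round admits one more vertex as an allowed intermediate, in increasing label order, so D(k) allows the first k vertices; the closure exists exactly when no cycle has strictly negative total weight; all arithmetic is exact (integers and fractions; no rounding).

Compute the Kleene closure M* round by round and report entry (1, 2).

D(0):
  [0, ∞, 7, ∞]
  [-2, 0, ∞, ∞]
  [8, -3, 0, ∞]
  [∞, ∞, 20, 0]
D(1):
  [0, ∞, 7, ∞]
  [-2, 0, 5, ∞]
  [8, -3, 0, ∞]
  [∞, ∞, 20, 0]
D(2):
  [0, ∞, 7, ∞]
  [-2, 0, 5, ∞]
  [-5, -3, 0, ∞]
  [∞, ∞, 20, 0]
D(3):
  [0, 4, 7, ∞]
  [-2, 0, 5, ∞]
  [-5, -3, 0, ∞]
  [15, 17, 20, 0]
D(4):
  [0, 4, 7, ∞]
  [-2, 0, 5, ∞]
  [-5, -3, 0, ∞]
  [15, 17, 20, 0]
Answer: M*[1][2] = 5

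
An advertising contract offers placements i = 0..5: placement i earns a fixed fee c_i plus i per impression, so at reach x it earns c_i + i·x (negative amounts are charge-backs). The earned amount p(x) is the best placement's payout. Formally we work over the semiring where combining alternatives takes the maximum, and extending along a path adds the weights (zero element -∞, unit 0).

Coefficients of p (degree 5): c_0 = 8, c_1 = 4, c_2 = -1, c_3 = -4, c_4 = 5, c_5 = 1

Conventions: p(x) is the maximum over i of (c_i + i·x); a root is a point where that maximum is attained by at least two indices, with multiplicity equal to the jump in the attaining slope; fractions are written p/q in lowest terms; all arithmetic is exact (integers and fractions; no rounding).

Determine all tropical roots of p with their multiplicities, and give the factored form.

hull edge (i=0, c=8) to (i=4, c=5): slope -3/4, span 4
hull edge (i=4, c=5) to (i=5, c=1): slope -4, span 1
Factored form: p(x) = 1 ⊗ (x ⊕ 3/4) ⊗ (x ⊕ 3/4) ⊗ (x ⊕ 3/4) ⊗ (x ⊕ 3/4) ⊗ (x ⊕ 4)
Answer: roots = 3/4 (mult 4), 4 (mult 1)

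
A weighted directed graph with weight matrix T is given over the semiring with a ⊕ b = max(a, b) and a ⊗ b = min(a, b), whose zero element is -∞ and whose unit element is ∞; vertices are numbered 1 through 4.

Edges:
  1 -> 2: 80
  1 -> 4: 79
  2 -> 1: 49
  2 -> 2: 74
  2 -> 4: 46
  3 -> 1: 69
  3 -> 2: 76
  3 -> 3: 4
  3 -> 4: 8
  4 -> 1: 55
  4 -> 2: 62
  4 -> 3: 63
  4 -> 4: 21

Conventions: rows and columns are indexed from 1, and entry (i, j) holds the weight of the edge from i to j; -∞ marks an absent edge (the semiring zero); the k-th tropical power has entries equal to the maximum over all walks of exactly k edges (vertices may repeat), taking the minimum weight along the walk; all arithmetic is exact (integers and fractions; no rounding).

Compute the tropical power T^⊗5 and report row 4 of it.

T^⊗2:
  [55, 74, 63, 46]
  [49, 74, 46, 49]
  [49, 74, 8, 69]
  [63, 63, 21, 55]
T^⊗3:
  [63, 74, 46, 55]
  [49, 74, 49, 49]
  [55, 74, 63, 49]
  [55, 63, 55, 63]
T^⊗4:
  [55, 74, 55, 63]
  [49, 74, 49, 49]
  [63, 74, 49, 55]
  [55, 63, 63, 55]
T^⊗5:
  [55, 74, 63, 55]
  [49, 74, 49, 49]
  [55, 74, 55, 63]
  [63, 63, 55, 55]
Answer: row 4 of T^⊗5 = [63, 63, 55, 55]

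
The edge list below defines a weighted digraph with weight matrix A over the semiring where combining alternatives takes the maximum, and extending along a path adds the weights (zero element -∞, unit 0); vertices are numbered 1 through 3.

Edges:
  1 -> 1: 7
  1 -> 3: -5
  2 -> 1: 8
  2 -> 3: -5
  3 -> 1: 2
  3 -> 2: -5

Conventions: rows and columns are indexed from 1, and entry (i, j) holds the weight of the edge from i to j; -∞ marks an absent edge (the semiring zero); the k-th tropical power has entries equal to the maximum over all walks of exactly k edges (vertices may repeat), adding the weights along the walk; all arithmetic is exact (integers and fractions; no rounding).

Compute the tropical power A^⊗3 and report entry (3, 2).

A^⊗2:
  [14, -10, 2]
  [15, -10, 3]
  [9, -∞, -3]
A^⊗3:
  [21, -3, 9]
  [22, -2, 10]
  [16, -8, 4]
Key observation: the optimum is the walk 3->1->3->2, with weight 2 + (-5) + (-5) = -8.
Optimal value attained by: walk 3->1->3->2.
Answer: (A^⊗3)[3][2] = -8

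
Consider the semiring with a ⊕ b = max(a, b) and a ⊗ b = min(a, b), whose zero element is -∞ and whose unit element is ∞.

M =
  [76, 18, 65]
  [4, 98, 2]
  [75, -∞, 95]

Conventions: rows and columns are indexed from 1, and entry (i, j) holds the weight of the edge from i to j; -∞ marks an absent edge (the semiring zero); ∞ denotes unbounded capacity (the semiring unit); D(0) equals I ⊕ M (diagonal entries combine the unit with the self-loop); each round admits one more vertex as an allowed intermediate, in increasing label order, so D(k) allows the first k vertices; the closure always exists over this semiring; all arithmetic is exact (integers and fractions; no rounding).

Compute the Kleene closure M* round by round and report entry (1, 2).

D(0):
  [∞, 18, 65]
  [4, ∞, 2]
  [75, -∞, ∞]
D(1):
  [∞, 18, 65]
  [4, ∞, 4]
  [75, 18, ∞]
D(2):
  [∞, 18, 65]
  [4, ∞, 4]
  [75, 18, ∞]
D(3):
  [∞, 18, 65]
  [4, ∞, 4]
  [75, 18, ∞]
Answer: M*[1][2] = 18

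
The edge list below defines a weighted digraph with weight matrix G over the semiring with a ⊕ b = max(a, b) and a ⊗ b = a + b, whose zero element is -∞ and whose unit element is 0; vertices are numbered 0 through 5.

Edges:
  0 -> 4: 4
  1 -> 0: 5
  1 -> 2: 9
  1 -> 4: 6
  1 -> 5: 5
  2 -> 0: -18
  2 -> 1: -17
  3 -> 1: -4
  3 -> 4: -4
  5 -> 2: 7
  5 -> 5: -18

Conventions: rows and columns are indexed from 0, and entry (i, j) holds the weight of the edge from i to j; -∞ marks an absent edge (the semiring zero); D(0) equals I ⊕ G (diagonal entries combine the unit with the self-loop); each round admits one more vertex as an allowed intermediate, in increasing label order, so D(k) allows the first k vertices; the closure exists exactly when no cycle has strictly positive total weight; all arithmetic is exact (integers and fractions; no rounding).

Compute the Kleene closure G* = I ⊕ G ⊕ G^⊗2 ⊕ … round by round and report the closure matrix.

D(0):
  [0, -∞, -∞, -∞, 4, -∞]
  [5, 0, 9, -∞, 6, 5]
  [-18, -17, 0, -∞, -∞, -∞]
  [-∞, -4, -∞, 0, -4, -∞]
  [-∞, -∞, -∞, -∞, 0, -∞]
  [-∞, -∞, 7, -∞, -∞, 0]
D(1):
  [0, -∞, -∞, -∞, 4, -∞]
  [5, 0, 9, -∞, 9, 5]
  [-18, -17, 0, -∞, -14, -∞]
  [-∞, -4, -∞, 0, -4, -∞]
  [-∞, -∞, -∞, -∞, 0, -∞]
  [-∞, -∞, 7, -∞, -∞, 0]
D(2):
  [0, -∞, -∞, -∞, 4, -∞]
  [5, 0, 9, -∞, 9, 5]
  [-12, -17, 0, -∞, -8, -12]
  [1, -4, 5, 0, 5, 1]
  [-∞, -∞, -∞, -∞, 0, -∞]
  [-∞, -∞, 7, -∞, -∞, 0]
D(3):
  [0, -∞, -∞, -∞, 4, -∞]
  [5, 0, 9, -∞, 9, 5]
  [-12, -17, 0, -∞, -8, -12]
  [1, -4, 5, 0, 5, 1]
  [-∞, -∞, -∞, -∞, 0, -∞]
  [-5, -10, 7, -∞, -1, 0]
D(4):
  [0, -∞, -∞, -∞, 4, -∞]
  [5, 0, 9, -∞, 9, 5]
  [-12, -17, 0, -∞, -8, -12]
  [1, -4, 5, 0, 5, 1]
  [-∞, -∞, -∞, -∞, 0, -∞]
  [-5, -10, 7, -∞, -1, 0]
D(5):
  [0, -∞, -∞, -∞, 4, -∞]
  [5, 0, 9, -∞, 9, 5]
  [-12, -17, 0, -∞, -8, -12]
  [1, -4, 5, 0, 5, 1]
  [-∞, -∞, -∞, -∞, 0, -∞]
  [-5, -10, 7, -∞, -1, 0]
D(6):
  [0, -∞, -∞, -∞, 4, -∞]
  [5, 0, 12, -∞, 9, 5]
  [-12, -17, 0, -∞, -8, -12]
  [1, -4, 8, 0, 5, 1]
  [-∞, -∞, -∞, -∞, 0, -∞]
  [-5, -10, 7, -∞, -1, 0]
Answer: G* = [[0, -∞, -∞, -∞, 4, -∞], [5, 0, 12, -∞, 9, 5], [-12, -17, 0, -∞, -8, -12], [1, -4, 8, 0, 5, 1], [-∞, -∞, -∞, -∞, 0, -∞], [-5, -10, 7, -∞, -1, 0]]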